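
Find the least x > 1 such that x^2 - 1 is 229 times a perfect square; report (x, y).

First expand sqrt(229) as a continued fraction. With x_i = (sqrt(229) + m_i)/d_i and (m_0, d_0) = (0, 1): a_0 = floor(sqrt(229)) = 15, since 15^2 = 225 <= 229 < 256 = 16^2.
Iterate m_{i+1} = d_i*a_i - m_i, d_{i+1} = (229 - m_{i+1}^2)/d_i, a_{i+1} = floor((a_0 + m_{i+1})/d_{i+1}):
  m_1 = 1*15 - 0 = 15, d_1 = (229 - 15^2)/1 = 4/1 = 4, a_1 = floor((15 + 15)/4) = 7.
  m_2 = 4*7 - 15 = 13, d_2 = (229 - 13^2)/4 = 60/4 = 15, a_2 = floor((15 + 13)/15) = 1.
  m_3 = 15*1 - 13 = 2, d_3 = (229 - 2^2)/15 = 225/15 = 15, a_3 = floor((15 + 2)/15) = 1.
  m_4 = 15*1 - 2 = 13, d_4 = (229 - 13^2)/15 = 60/15 = 4, a_4 = floor((15 + 13)/4) = 7.
  m_5 = 4*7 - 13 = 15, d_5 = (229 - 15^2)/4 = 4/4 = 1, a_5 = floor((15 + 15)/1) = 30.
  m_6 = 1*30 - 15 = 15, d_6 = (229 - 15^2)/1 = 4/1 = 4: (m_6, d_6) = (m_1, d_1) = (15, 4), so from here the quotients repeat a_1, ..., a_5; the period length is 5.
So sqrt(229) = [15; (7, 1, 1, 7, 30)] with period length k = 5.
k is odd, so (p_{k-1}, q_{k-1}) only solves x^2 - 229y^2 = -1 and the fundamental solution of x^2 - 229y^2 = 1 is (p_{2k-1}, q_{2k-1}) = (p_9, q_9); compute convergents through index 9, running through the period twice.
Convergents (p_i = a_i*p_{i-1} + p_{i-2}, q_i = a_i*q_{i-1} + q_{i-2} with p_{-2}=0, p_{-1}=1, q_{-2}=1, q_{-1}=0):
  i=0: a_0=15, p_0 = 15*1 + 0 = 15, q_0 = 15*0 + 1 = 1.
  i=1: a_1=7, p_1 = 7*15 + 1 = 106, q_1 = 7*1 + 0 = 7.
  i=2: a_2=1, p_2 = 1*106 + 15 = 121, q_2 = 1*7 + 1 = 8.
  i=3: a_3=1, p_3 = 1*121 + 106 = 227, q_3 = 1*8 + 7 = 15.
  i=4: a_4=7, p_4 = 7*227 + 121 = 1710, q_4 = 7*15 + 8 = 113.
  i=5: a_5=30, p_5 = 30*1710 + 227 = 51527, q_5 = 30*113 + 15 = 3405.
  i=6: a_6=7, p_6 = 7*51527 + 1710 = 362399, q_6 = 7*3405 + 113 = 23948.
  i=7: a_7=1, p_7 = 1*362399 + 51527 = 413926, q_7 = 1*23948 + 3405 = 27353.
  i=8: a_8=1, p_8 = 1*413926 + 362399 = 776325, q_8 = 1*27353 + 23948 = 51301.
  i=9: a_9=7, p_9 = 7*776325 + 413926 = 5848201, q_9 = 7*51301 + 27353 = 386460.
Indeed p_4^2 - 229*q_4^2 = 2924100 - 2924101 = -1, not +1.
Check: 5848201^2 - 229*386460^2 = 34201454936401 - 34201454936400 = 1, so (x, y) = (5848201, 386460) solves the equation, and by the theorem it is the least positive solution.

(x, y) = (5848201, 386460)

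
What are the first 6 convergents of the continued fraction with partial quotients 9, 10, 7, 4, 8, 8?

Using the convergent recurrence p_i = a_i*p_{i-1} + p_{i-2}, q_i = a_i*q_{i-1} + q_{i-2} with p_{-2}=0, p_{-1}=1, q_{-2}=1, q_{-1}=0:
  i=0: a_0=9, p_0 = 9*1 + 0 = 9, q_0 = 9*0 + 1 = 1.
  i=1: a_1=10, p_1 = 10*9 + 1 = 91, q_1 = 10*1 + 0 = 10.
  i=2: a_2=7, p_2 = 7*91 + 9 = 646, q_2 = 7*10 + 1 = 71.
  i=3: a_3=4, p_3 = 4*646 + 91 = 2675, q_3 = 4*71 + 10 = 294.
  i=4: a_4=8, p_4 = 8*2675 + 646 = 22046, q_4 = 8*294 + 71 = 2423.
  i=5: a_5=8, p_5 = 8*22046 + 2675 = 179043, q_5 = 8*2423 + 294 = 19678.

9/1, 91/10, 646/71, 2675/294, 22046/2423, 179043/19678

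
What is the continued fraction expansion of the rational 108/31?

Run the Euclidean algorithm on 108 and 31; the successive quotients are the partial quotients a_0, a_1, ... (each step inverts the fractional part left over by the previous one):
  108 = 3*31 + 15, so a_0 = 3.
  31 = 2*15 + 1, so a_1 = 2.
  15 = 15*1 + 0, so a_2 = 15.
The remainder reaches 0 after 3 divisions, so the expansion has 3 partial quotients, read off in order.

[3; 2, 15]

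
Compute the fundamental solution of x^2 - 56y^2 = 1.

(x, y) = (15, 2)

First expand sqrt(56) as a continued fraction. With x_i = (sqrt(56) + m_i)/d_i and (m_0, d_0) = (0, 1): a_0 = floor(sqrt(56)) = 7, since 7^2 = 49 <= 56 < 64 = 8^2.
Iterate m_{i+1} = d_i*a_i - m_i, d_{i+1} = (56 - m_{i+1}^2)/d_i, a_{i+1} = floor((a_0 + m_{i+1})/d_{i+1}):
  m_1 = 1*7 - 0 = 7, d_1 = (56 - 7^2)/1 = 7/1 = 7, a_1 = floor((7 + 7)/7) = 2.
  m_2 = 7*2 - 7 = 7, d_2 = (56 - 7^2)/7 = 7/7 = 1, a_2 = floor((7 + 7)/1) = 14.
  m_3 = 1*14 - 7 = 7, d_3 = (56 - 7^2)/1 = 7/1 = 7: (m_3, d_3) = (m_1, d_1) = (7, 7), so from here the quotients repeat a_1, a_2; the period length is 2.
So sqrt(56) = [7; (2, 14)] with period length k = 2.
k is even, so the fundamental solution of x^2 - 56y^2 = 1 is (p_{k-1}, q_{k-1}) = (p_1, q_1); compute convergents through index 1.
Convergents (p_i = a_i*p_{i-1} + p_{i-2}, q_i = a_i*q_{i-1} + q_{i-2} with p_{-2}=0, p_{-1}=1, q_{-2}=1, q_{-1}=0):
  i=0: a_0=7, p_0 = 7*1 + 0 = 7, q_0 = 7*0 + 1 = 1.
  i=1: a_1=2, p_1 = 2*7 + 1 = 15, q_1 = 2*1 + 0 = 2.
Check: 15^2 - 56*2^2 = 225 - 224 = 1, so (x, y) = (15, 2) solves the equation, and by the theorem it is the least positive solution.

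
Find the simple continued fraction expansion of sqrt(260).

Write x_i = (sqrt(260) + m_i)/d_i with (m_0, d_0) = (0, 1). a_0 = floor(sqrt(260)) = 16, since 16^2 = 256 <= 260 < 289 = 17^2.
Iterate m_{i+1} = d_i*a_i - m_i, d_{i+1} = (260 - m_{i+1}^2)/d_i, a_{i+1} = floor((a_0 + m_{i+1})/d_{i+1}):
  m_1 = 1*16 - 0 = 16, d_1 = (260 - 16^2)/1 = 4/1 = 4, a_1 = floor((16 + 16)/4) = 8.
  m_2 = 4*8 - 16 = 16, d_2 = (260 - 16^2)/4 = 4/4 = 1, a_2 = floor((16 + 16)/1) = 32.
  m_3 = 1*32 - 16 = 16, d_3 = (260 - 16^2)/1 = 4/1 = 4: (m_3, d_3) = (m_1, d_1) = (16, 4), so from here the quotients repeat a_1, a_2; the period length is 2.
Hence the expansion of sqrt(260) is a_0 = 16 followed by the repeating block 8, 32 (period 2).

[16; (8, 32)]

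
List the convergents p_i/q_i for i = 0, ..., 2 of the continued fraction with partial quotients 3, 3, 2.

3/1, 10/3, 23/7

Using the convergent recurrence p_i = a_i*p_{i-1} + p_{i-2}, q_i = a_i*q_{i-1} + q_{i-2} with p_{-2}=0, p_{-1}=1, q_{-2}=1, q_{-1}=0:
  i=0: a_0=3, p_0 = 3*1 + 0 = 3, q_0 = 3*0 + 1 = 1.
  i=1: a_1=3, p_1 = 3*3 + 1 = 10, q_1 = 3*1 + 0 = 3.
  i=2: a_2=2, p_2 = 2*10 + 3 = 23, q_2 = 2*3 + 1 = 7.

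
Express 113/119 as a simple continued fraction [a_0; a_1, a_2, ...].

[0; 1, 18, 1, 5]

Run the Euclidean algorithm on 113 and 119; the successive quotients are the partial quotients a_0, a_1, ... (each step inverts the fractional part left over by the previous one):
  113 = 0*119 + 113, so a_0 = 0.
  119 = 1*113 + 6, so a_1 = 1.
  113 = 18*6 + 5, so a_2 = 18.
  6 = 1*5 + 1, so a_3 = 1.
  5 = 5*1 + 0, so a_4 = 5.
The remainder reaches 0 after 5 divisions, so the expansion has 5 partial quotients, read off in order.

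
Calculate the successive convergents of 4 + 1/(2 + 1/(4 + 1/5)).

Using the convergent recurrence p_i = a_i*p_{i-1} + p_{i-2}, q_i = a_i*q_{i-1} + q_{i-2} with p_{-2}=0, p_{-1}=1, q_{-2}=1, q_{-1}=0:
  i=0: a_0=4, p_0 = 4*1 + 0 = 4, q_0 = 4*0 + 1 = 1.
  i=1: a_1=2, p_1 = 2*4 + 1 = 9, q_1 = 2*1 + 0 = 2.
  i=2: a_2=4, p_2 = 4*9 + 4 = 40, q_2 = 4*2 + 1 = 9.
  i=3: a_3=5, p_3 = 5*40 + 9 = 209, q_3 = 5*9 + 2 = 47.

4/1, 9/2, 40/9, 209/47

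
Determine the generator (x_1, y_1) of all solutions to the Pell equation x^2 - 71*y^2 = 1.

(x, y) = (3480, 413)

First expand sqrt(71) as a continued fraction. With x_i = (sqrt(71) + m_i)/d_i and (m_0, d_0) = (0, 1): a_0 = floor(sqrt(71)) = 8, since 8^2 = 64 <= 71 < 81 = 9^2.
Iterate m_{i+1} = d_i*a_i - m_i, d_{i+1} = (71 - m_{i+1}^2)/d_i, a_{i+1} = floor((a_0 + m_{i+1})/d_{i+1}):
  m_1 = 1*8 - 0 = 8, d_1 = (71 - 8^2)/1 = 7/1 = 7, a_1 = floor((8 + 8)/7) = 2.
  m_2 = 7*2 - 8 = 6, d_2 = (71 - 6^2)/7 = 35/7 = 5, a_2 = floor((8 + 6)/5) = 2.
  m_3 = 5*2 - 6 = 4, d_3 = (71 - 4^2)/5 = 55/5 = 11, a_3 = floor((8 + 4)/11) = 1.
  m_4 = 11*1 - 4 = 7, d_4 = (71 - 7^2)/11 = 22/11 = 2, a_4 = floor((8 + 7)/2) = 7.
  m_5 = 2*7 - 7 = 7, d_5 = (71 - 7^2)/2 = 22/2 = 11, a_5 = floor((8 + 7)/11) = 1.
  m_6 = 11*1 - 7 = 4, d_6 = (71 - 4^2)/11 = 55/11 = 5, a_6 = floor((8 + 4)/5) = 2.
  m_7 = 5*2 - 4 = 6, d_7 = (71 - 6^2)/5 = 35/5 = 7, a_7 = floor((8 + 6)/7) = 2.
  m_8 = 7*2 - 6 = 8, d_8 = (71 - 8^2)/7 = 7/7 = 1, a_8 = floor((8 + 8)/1) = 16.
  m_9 = 1*16 - 8 = 8, d_9 = (71 - 8^2)/1 = 7/1 = 7: (m_9, d_9) = (m_1, d_1) = (8, 7), so from here the quotients repeat a_1, ..., a_8; the period length is 8.
So sqrt(71) = [8; (2, 2, 1, 7, 1, 2, 2, 16)] with period length k = 8.
k is even, so the fundamental solution of x^2 - 71y^2 = 1 is (p_{k-1}, q_{k-1}) = (p_7, q_7); compute convergents through index 7.
Convergents (p_i = a_i*p_{i-1} + p_{i-2}, q_i = a_i*q_{i-1} + q_{i-2} with p_{-2}=0, p_{-1}=1, q_{-2}=1, q_{-1}=0):
  i=0: a_0=8, p_0 = 8*1 + 0 = 8, q_0 = 8*0 + 1 = 1.
  i=1: a_1=2, p_1 = 2*8 + 1 = 17, q_1 = 2*1 + 0 = 2.
  i=2: a_2=2, p_2 = 2*17 + 8 = 42, q_2 = 2*2 + 1 = 5.
  i=3: a_3=1, p_3 = 1*42 + 17 = 59, q_3 = 1*5 + 2 = 7.
  i=4: a_4=7, p_4 = 7*59 + 42 = 455, q_4 = 7*7 + 5 = 54.
  i=5: a_5=1, p_5 = 1*455 + 59 = 514, q_5 = 1*54 + 7 = 61.
  i=6: a_6=2, p_6 = 2*514 + 455 = 1483, q_6 = 2*61 + 54 = 176.
  i=7: a_7=2, p_7 = 2*1483 + 514 = 3480, q_7 = 2*176 + 61 = 413.
Check: 3480^2 - 71*413^2 = 12110400 - 12110399 = 1, so (x, y) = (3480, 413) solves the equation, and by the theorem it is the least positive solution.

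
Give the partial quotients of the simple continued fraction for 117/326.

[0; 2, 1, 3, 1, 2, 8]

Run the Euclidean algorithm on 117 and 326; the successive quotients are the partial quotients a_0, a_1, ... (each step inverts the fractional part left over by the previous one):
  117 = 0*326 + 117, so a_0 = 0.
  326 = 2*117 + 92, so a_1 = 2.
  117 = 1*92 + 25, so a_2 = 1.
  92 = 3*25 + 17, so a_3 = 3.
  25 = 1*17 + 8, so a_4 = 1.
  17 = 2*8 + 1, so a_5 = 2.
  8 = 8*1 + 0, so a_6 = 8.
The remainder reaches 0 after 7 divisions, so the expansion has 7 partial quotients, read off in order.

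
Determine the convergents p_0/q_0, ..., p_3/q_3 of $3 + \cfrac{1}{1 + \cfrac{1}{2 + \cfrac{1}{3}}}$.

Using the convergent recurrence p_i = a_i*p_{i-1} + p_{i-2}, q_i = a_i*q_{i-1} + q_{i-2} with p_{-2}=0, p_{-1}=1, q_{-2}=1, q_{-1}=0:
  i=0: a_0=3, p_0 = 3*1 + 0 = 3, q_0 = 3*0 + 1 = 1.
  i=1: a_1=1, p_1 = 1*3 + 1 = 4, q_1 = 1*1 + 0 = 1.
  i=2: a_2=2, p_2 = 2*4 + 3 = 11, q_2 = 2*1 + 1 = 3.
  i=3: a_3=3, p_3 = 3*11 + 4 = 37, q_3 = 3*3 + 1 = 10.

3/1, 4/1, 11/3, 37/10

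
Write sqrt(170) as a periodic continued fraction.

Write x_i = (sqrt(170) + m_i)/d_i with (m_0, d_0) = (0, 1). a_0 = floor(sqrt(170)) = 13, since 13^2 = 169 <= 170 < 196 = 14^2.
Iterate m_{i+1} = d_i*a_i - m_i, d_{i+1} = (170 - m_{i+1}^2)/d_i, a_{i+1} = floor((a_0 + m_{i+1})/d_{i+1}):
  m_1 = 1*13 - 0 = 13, d_1 = (170 - 13^2)/1 = 1/1 = 1, a_1 = floor((13 + 13)/1) = 26.
  m_2 = 1*26 - 13 = 13, d_2 = (170 - 13^2)/1 = 1/1 = 1: (m_2, d_2) = (m_1, d_1) = (13, 1), so from here the quotient a_1 repeats; the period length is 1.
Hence the expansion of sqrt(170) is a_0 = 13 followed by the repeating block 26 (period 1).

[13; (26)]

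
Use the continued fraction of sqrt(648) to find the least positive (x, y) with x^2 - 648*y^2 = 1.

First expand sqrt(648) as a continued fraction. With x_i = (sqrt(648) + m_i)/d_i and (m_0, d_0) = (0, 1): a_0 = floor(sqrt(648)) = 25, since 25^2 = 625 <= 648 < 676 = 26^2.
Iterate m_{i+1} = d_i*a_i - m_i, d_{i+1} = (648 - m_{i+1}^2)/d_i, a_{i+1} = floor((a_0 + m_{i+1})/d_{i+1}):
  m_1 = 1*25 - 0 = 25, d_1 = (648 - 25^2)/1 = 23/1 = 23, a_1 = floor((25 + 25)/23) = 2.
  m_2 = 23*2 - 25 = 21, d_2 = (648 - 21^2)/23 = 207/23 = 9, a_2 = floor((25 + 21)/9) = 5.
  m_3 = 9*5 - 21 = 24, d_3 = (648 - 24^2)/9 = 72/9 = 8, a_3 = floor((25 + 24)/8) = 6.
  m_4 = 8*6 - 24 = 24, d_4 = (648 - 24^2)/8 = 72/8 = 9, a_4 = floor((25 + 24)/9) = 5.
  m_5 = 9*5 - 24 = 21, d_5 = (648 - 21^2)/9 = 207/9 = 23, a_5 = floor((25 + 21)/23) = 2.
  m_6 = 23*2 - 21 = 25, d_6 = (648 - 25^2)/23 = 23/23 = 1, a_6 = floor((25 + 25)/1) = 50.
  m_7 = 1*50 - 25 = 25, d_7 = (648 - 25^2)/1 = 23/1 = 23: (m_7, d_7) = (m_1, d_1) = (25, 23), so from here the quotients repeat a_1, ..., a_6; the period length is 6.
So sqrt(648) = [25; (2, 5, 6, 5, 2, 50)] with period length k = 6.
k is even, so the fundamental solution of x^2 - 648y^2 = 1 is (p_{k-1}, q_{k-1}) = (p_5, q_5); compute convergents through index 5.
Convergents (p_i = a_i*p_{i-1} + p_{i-2}, q_i = a_i*q_{i-1} + q_{i-2} with p_{-2}=0, p_{-1}=1, q_{-2}=1, q_{-1}=0):
  i=0: a_0=25, p_0 = 25*1 + 0 = 25, q_0 = 25*0 + 1 = 1.
  i=1: a_1=2, p_1 = 2*25 + 1 = 51, q_1 = 2*1 + 0 = 2.
  i=2: a_2=5, p_2 = 5*51 + 25 = 280, q_2 = 5*2 + 1 = 11.
  i=3: a_3=6, p_3 = 6*280 + 51 = 1731, q_3 = 6*11 + 2 = 68.
  i=4: a_4=5, p_4 = 5*1731 + 280 = 8935, q_4 = 5*68 + 11 = 351.
  i=5: a_5=2, p_5 = 2*8935 + 1731 = 19601, q_5 = 2*351 + 68 = 770.
Check: 19601^2 - 648*770^2 = 384199201 - 384199200 = 1, so (x, y) = (19601, 770) solves the equation, and by the theorem it is the least positive solution.

(x, y) = (19601, 770)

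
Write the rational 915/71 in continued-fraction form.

[12; 1, 7, 1, 7]

Run the Euclidean algorithm on 915 and 71; the successive quotients are the partial quotients a_0, a_1, ... (each step inverts the fractional part left over by the previous one):
  915 = 12*71 + 63, so a_0 = 12.
  71 = 1*63 + 8, so a_1 = 1.
  63 = 7*8 + 7, so a_2 = 7.
  8 = 1*7 + 1, so a_3 = 1.
  7 = 7*1 + 0, so a_4 = 7.
The remainder reaches 0 after 5 divisions, so the expansion has 5 partial quotients, read off in order.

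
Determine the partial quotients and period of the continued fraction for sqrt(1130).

Write x_i = (sqrt(1130) + m_i)/d_i with (m_0, d_0) = (0, 1). a_0 = floor(sqrt(1130)) = 33, since 33^2 = 1089 <= 1130 < 1156 = 34^2.
Iterate m_{i+1} = d_i*a_i - m_i, d_{i+1} = (1130 - m_{i+1}^2)/d_i, a_{i+1} = floor((a_0 + m_{i+1})/d_{i+1}):
  m_1 = 1*33 - 0 = 33, d_1 = (1130 - 33^2)/1 = 41/1 = 41, a_1 = floor((33 + 33)/41) = 1.
  m_2 = 41*1 - 33 = 8, d_2 = (1130 - 8^2)/41 = 1066/41 = 26, a_2 = floor((33 + 8)/26) = 1.
  m_3 = 26*1 - 8 = 18, d_3 = (1130 - 18^2)/26 = 806/26 = 31, a_3 = floor((33 + 18)/31) = 1.
  m_4 = 31*1 - 18 = 13, d_4 = (1130 - 13^2)/31 = 961/31 = 31, a_4 = floor((33 + 13)/31) = 1.
  m_5 = 31*1 - 13 = 18, d_5 = (1130 - 18^2)/31 = 806/31 = 26, a_5 = floor((33 + 18)/26) = 1.
  m_6 = 26*1 - 18 = 8, d_6 = (1130 - 8^2)/26 = 1066/26 = 41, a_6 = floor((33 + 8)/41) = 1.
  m_7 = 41*1 - 8 = 33, d_7 = (1130 - 33^2)/41 = 41/41 = 1, a_7 = floor((33 + 33)/1) = 66.
  m_8 = 1*66 - 33 = 33, d_8 = (1130 - 33^2)/1 = 41/1 = 41: (m_8, d_8) = (m_1, d_1) = (33, 41), so from here the quotients repeat a_1, ..., a_7; the period length is 7.
Hence the expansion of sqrt(1130) is a_0 = 33 followed by the repeating block 1, 1, 1, 1, 1, 1, 66 (period 7).

[33; (1, 1, 1, 1, 1, 1, 66)]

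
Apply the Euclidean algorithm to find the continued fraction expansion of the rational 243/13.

[18; 1, 2, 4]

Run the Euclidean algorithm on 243 and 13; the successive quotients are the partial quotients a_0, a_1, ... (each step inverts the fractional part left over by the previous one):
  243 = 18*13 + 9, so a_0 = 18.
  13 = 1*9 + 4, so a_1 = 1.
  9 = 2*4 + 1, so a_2 = 2.
  4 = 4*1 + 0, so a_3 = 4.
The remainder reaches 0 after 4 divisions, so the expansion has 4 partial quotients, read off in order.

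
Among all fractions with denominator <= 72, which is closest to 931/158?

Expand x = 931/158 as a continued fraction with the Euclidean algorithm:
  931 = 5*158 + 141, so a_0 = 5.
  158 = 1*141 + 17, so a_1 = 1.
  141 = 8*17 + 5, so a_2 = 8.
  17 = 3*5 + 2, so a_3 = 3.
  5 = 2*2 + 1, so a_4 = 2.
  2 = 2*1 + 0, so a_5 = 2.
so x = [5; 1, 8, 3, 2, 2].
Convergents (p_i = a_i*p_{i-1} + p_{i-2}, q_i = a_i*q_{i-1} + q_{i-2} with p_{-2}=0, p_{-1}=1, q_{-2}=1, q_{-1}=0), until the denominator exceeds 72:
  i=0: a_0=5, p_0 = 5*1 + 0 = 5, q_0 = 5*0 + 1 = 1.
  i=1: a_1=1, p_1 = 1*5 + 1 = 6, q_1 = 1*1 + 0 = 1.
  i=2: a_2=8, p_2 = 8*6 + 5 = 53, q_2 = 8*1 + 1 = 9.
  i=3: a_3=3, p_3 = 3*53 + 6 = 165, q_3 = 3*9 + 1 = 28.
  i=4: a_4=2, p_4 = 2*165 + 53 = 383, q_4 = 2*28 + 9 = 65.
  i=5: a_5=2, p_5 = 2*383 + 165 = 931, q_5 = 2*65 + 28 = 158.
q_5 = 158 > 72, so the last convergent with denominator <= 72 is p_4/q_4 = 383/65.
The closest fraction with denominator <= 72 is either p_4/q_4 or the intermediate fraction (k*p_4 + p_3)/(k*q_4 + q_3) with the largest k >= 1 whose denominator stays <= 72; these approach x as k grows, and every other convergent or intermediate fraction in range is farther away.
Largest k: floor((72 - q_3)/q_4) = floor((72 - 28)/65) = 0.
Since k = 0, no intermediate fraction beyond p_4/q_4 has denominator <= 72, so the convergent 383/65 is the closest (its error is |931*65 - 383*158|/(158*65) = 1/10270).

383/65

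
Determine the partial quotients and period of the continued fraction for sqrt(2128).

Write x_i = (sqrt(2128) + m_i)/d_i with (m_0, d_0) = (0, 1). a_0 = floor(sqrt(2128)) = 46, since 46^2 = 2116 <= 2128 < 2209 = 47^2.
Iterate m_{i+1} = d_i*a_i - m_i, d_{i+1} = (2128 - m_{i+1}^2)/d_i, a_{i+1} = floor((a_0 + m_{i+1})/d_{i+1}):
  m_1 = 1*46 - 0 = 46, d_1 = (2128 - 46^2)/1 = 12/1 = 12, a_1 = floor((46 + 46)/12) = 7.
  m_2 = 12*7 - 46 = 38, d_2 = (2128 - 38^2)/12 = 684/12 = 57, a_2 = floor((46 + 38)/57) = 1.
  m_3 = 57*1 - 38 = 19, d_3 = (2128 - 19^2)/57 = 1767/57 = 31, a_3 = floor((46 + 19)/31) = 2.
  m_4 = 31*2 - 19 = 43, d_4 = (2128 - 43^2)/31 = 279/31 = 9, a_4 = floor((46 + 43)/9) = 9.
  m_5 = 9*9 - 43 = 38, d_5 = (2128 - 38^2)/9 = 684/9 = 76, a_5 = floor((46 + 38)/76) = 1.
  m_6 = 76*1 - 38 = 38, d_6 = (2128 - 38^2)/76 = 684/76 = 9, a_6 = floor((46 + 38)/9) = 9.
  m_7 = 9*9 - 38 = 43, d_7 = (2128 - 43^2)/9 = 279/9 = 31, a_7 = floor((46 + 43)/31) = 2.
  m_8 = 31*2 - 43 = 19, d_8 = (2128 - 19^2)/31 = 1767/31 = 57, a_8 = floor((46 + 19)/57) = 1.
  m_9 = 57*1 - 19 = 38, d_9 = (2128 - 38^2)/57 = 684/57 = 12, a_9 = floor((46 + 38)/12) = 7.
  m_10 = 12*7 - 38 = 46, d_10 = (2128 - 46^2)/12 = 12/12 = 1, a_10 = floor((46 + 46)/1) = 92.
  m_11 = 1*92 - 46 = 46, d_11 = (2128 - 46^2)/1 = 12/1 = 12: (m_11, d_11) = (m_1, d_1) = (46, 12), so from here the quotients repeat a_1, ..., a_10; the period length is 10.
Hence the expansion of sqrt(2128) is a_0 = 46 followed by the repeating block 7, 1, 2, 9, 1, 9, 2, 1, 7, 92 (period 10).

[46; (7, 1, 2, 9, 1, 9, 2, 1, 7, 92)]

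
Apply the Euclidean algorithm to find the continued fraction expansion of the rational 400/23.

Run the Euclidean algorithm on 400 and 23; the successive quotients are the partial quotients a_0, a_1, ... (each step inverts the fractional part left over by the previous one):
  400 = 17*23 + 9, so a_0 = 17.
  23 = 2*9 + 5, so a_1 = 2.
  9 = 1*5 + 4, so a_2 = 1.
  5 = 1*4 + 1, so a_3 = 1.
  4 = 4*1 + 0, so a_4 = 4.
The remainder reaches 0 after 5 divisions, so the expansion has 5 partial quotients, read off in order.

[17; 2, 1, 1, 4]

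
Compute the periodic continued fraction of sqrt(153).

Write x_i = (sqrt(153) + m_i)/d_i with (m_0, d_0) = (0, 1). a_0 = floor(sqrt(153)) = 12, since 12^2 = 144 <= 153 < 169 = 13^2.
Iterate m_{i+1} = d_i*a_i - m_i, d_{i+1} = (153 - m_{i+1}^2)/d_i, a_{i+1} = floor((a_0 + m_{i+1})/d_{i+1}):
  m_1 = 1*12 - 0 = 12, d_1 = (153 - 12^2)/1 = 9/1 = 9, a_1 = floor((12 + 12)/9) = 2.
  m_2 = 9*2 - 12 = 6, d_2 = (153 - 6^2)/9 = 117/9 = 13, a_2 = floor((12 + 6)/13) = 1.
  m_3 = 13*1 - 6 = 7, d_3 = (153 - 7^2)/13 = 104/13 = 8, a_3 = floor((12 + 7)/8) = 2.
  m_4 = 8*2 - 7 = 9, d_4 = (153 - 9^2)/8 = 72/8 = 9, a_4 = floor((12 + 9)/9) = 2.
  m_5 = 9*2 - 9 = 9, d_5 = (153 - 9^2)/9 = 72/9 = 8, a_5 = floor((12 + 9)/8) = 2.
  m_6 = 8*2 - 9 = 7, d_6 = (153 - 7^2)/8 = 104/8 = 13, a_6 = floor((12 + 7)/13) = 1.
  m_7 = 13*1 - 7 = 6, d_7 = (153 - 6^2)/13 = 117/13 = 9, a_7 = floor((12 + 6)/9) = 2.
  m_8 = 9*2 - 6 = 12, d_8 = (153 - 12^2)/9 = 9/9 = 1, a_8 = floor((12 + 12)/1) = 24.
  m_9 = 1*24 - 12 = 12, d_9 = (153 - 12^2)/1 = 9/1 = 9: (m_9, d_9) = (m_1, d_1) = (12, 9), so from here the quotients repeat a_1, ..., a_8; the period length is 8.
Hence the expansion of sqrt(153) is a_0 = 12 followed by the repeating block 2, 1, 2, 2, 2, 1, 2, 24 (period 8).

[12; (2, 1, 2, 2, 2, 1, 2, 24)]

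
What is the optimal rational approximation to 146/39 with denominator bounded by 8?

15/4

Expand x = 146/39 as a continued fraction with the Euclidean algorithm:
  146 = 3*39 + 29, so a_0 = 3.
  39 = 1*29 + 10, so a_1 = 1.
  29 = 2*10 + 9, so a_2 = 2.
  10 = 1*9 + 1, so a_3 = 1.
  9 = 9*1 + 0, so a_4 = 9.
so x = [3; 1, 2, 1, 9].
Convergents (p_i = a_i*p_{i-1} + p_{i-2}, q_i = a_i*q_{i-1} + q_{i-2} with p_{-2}=0, p_{-1}=1, q_{-2}=1, q_{-1}=0), until the denominator exceeds 8:
  i=0: a_0=3, p_0 = 3*1 + 0 = 3, q_0 = 3*0 + 1 = 1.
  i=1: a_1=1, p_1 = 1*3 + 1 = 4, q_1 = 1*1 + 0 = 1.
  i=2: a_2=2, p_2 = 2*4 + 3 = 11, q_2 = 2*1 + 1 = 3.
  i=3: a_3=1, p_3 = 1*11 + 4 = 15, q_3 = 1*3 + 1 = 4.
  i=4: a_4=9, p_4 = 9*15 + 11 = 146, q_4 = 9*4 + 3 = 39.
q_4 = 39 > 8, so the last convergent with denominator <= 8 is p_3/q_3 = 15/4.
The closest fraction with denominator <= 8 is either p_3/q_3 or the intermediate fraction (k*p_3 + p_2)/(k*q_3 + q_2) with the largest k >= 1 whose denominator stays <= 8; these approach x as k grows, and every other convergent or intermediate fraction in range is farther away.
Largest k: floor((8 - q_2)/q_3) = floor((8 - 3)/4) = 1.
That gives (1*15 + 11)/(1*4 + 3) = 26/7.
Compare the errors: |x - 15/4| = |146*4 - 15*39|/(39*4) = 1/156, and |x - 26/7| = |146*7 - 26*39|/(39*7) = 8/273.
Cross-multiplying, 1*273 = 273 < 1248 = 8*156, so 1/156 is smaller: the convergent 15/4 is closer to x than 26/7.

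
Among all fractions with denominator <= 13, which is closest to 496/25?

Expand x = 496/25 as a continued fraction with the Euclidean algorithm:
  496 = 19*25 + 21, so a_0 = 19.
  25 = 1*21 + 4, so a_1 = 1.
  21 = 5*4 + 1, so a_2 = 5.
  4 = 4*1 + 0, so a_3 = 4.
so x = [19; 1, 5, 4].
Convergents (p_i = a_i*p_{i-1} + p_{i-2}, q_i = a_i*q_{i-1} + q_{i-2} with p_{-2}=0, p_{-1}=1, q_{-2}=1, q_{-1}=0), until the denominator exceeds 13:
  i=0: a_0=19, p_0 = 19*1 + 0 = 19, q_0 = 19*0 + 1 = 1.
  i=1: a_1=1, p_1 = 1*19 + 1 = 20, q_1 = 1*1 + 0 = 1.
  i=2: a_2=5, p_2 = 5*20 + 19 = 119, q_2 = 5*1 + 1 = 6.
  i=3: a_3=4, p_3 = 4*119 + 20 = 496, q_3 = 4*6 + 1 = 25.
q_3 = 25 > 13, so the last convergent with denominator <= 13 is p_2/q_2 = 119/6.
The closest fraction with denominator <= 13 is either p_2/q_2 or the intermediate fraction (k*p_2 + p_1)/(k*q_2 + q_1) with the largest k >= 1 whose denominator stays <= 13; these approach x as k grows, and every other convergent or intermediate fraction in range is farther away.
Largest k: floor((13 - q_1)/q_2) = floor((13 - 1)/6) = 2.
That gives (2*119 + 20)/(2*6 + 1) = 258/13.
Compare the errors: |x - 119/6| = |496*6 - 119*25|/(25*6) = 1/150, and |x - 258/13| = |496*13 - 258*25|/(25*13) = 2/325.
Cross-multiplying, 2*150 = 300 < 325 = 1*325, so 2/325 is smaller: the intermediate fraction 258/13 is closer to x than 119/6.

258/13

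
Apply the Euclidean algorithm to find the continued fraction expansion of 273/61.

[4; 2, 9, 1, 2]

Run the Euclidean algorithm on 273 and 61; the successive quotients are the partial quotients a_0, a_1, ... (each step inverts the fractional part left over by the previous one):
  273 = 4*61 + 29, so a_0 = 4.
  61 = 2*29 + 3, so a_1 = 2.
  29 = 9*3 + 2, so a_2 = 9.
  3 = 1*2 + 1, so a_3 = 1.
  2 = 2*1 + 0, so a_4 = 2.
The remainder reaches 0 after 5 divisions, so the expansion has 5 partial quotients, read off in order.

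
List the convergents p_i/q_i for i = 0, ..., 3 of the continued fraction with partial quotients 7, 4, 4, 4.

7/1, 29/4, 123/17, 521/72

Using the convergent recurrence p_i = a_i*p_{i-1} + p_{i-2}, q_i = a_i*q_{i-1} + q_{i-2} with p_{-2}=0, p_{-1}=1, q_{-2}=1, q_{-1}=0:
  i=0: a_0=7, p_0 = 7*1 + 0 = 7, q_0 = 7*0 + 1 = 1.
  i=1: a_1=4, p_1 = 4*7 + 1 = 29, q_1 = 4*1 + 0 = 4.
  i=2: a_2=4, p_2 = 4*29 + 7 = 123, q_2 = 4*4 + 1 = 17.
  i=3: a_3=4, p_3 = 4*123 + 29 = 521, q_3 = 4*17 + 4 = 72.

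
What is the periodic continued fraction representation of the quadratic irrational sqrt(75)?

[8; (1, 1, 1, 16)]

Write x_i = (sqrt(75) + m_i)/d_i with (m_0, d_0) = (0, 1). a_0 = floor(sqrt(75)) = 8, since 8^2 = 64 <= 75 < 81 = 9^2.
Iterate m_{i+1} = d_i*a_i - m_i, d_{i+1} = (75 - m_{i+1}^2)/d_i, a_{i+1} = floor((a_0 + m_{i+1})/d_{i+1}):
  m_1 = 1*8 - 0 = 8, d_1 = (75 - 8^2)/1 = 11/1 = 11, a_1 = floor((8 + 8)/11) = 1.
  m_2 = 11*1 - 8 = 3, d_2 = (75 - 3^2)/11 = 66/11 = 6, a_2 = floor((8 + 3)/6) = 1.
  m_3 = 6*1 - 3 = 3, d_3 = (75 - 3^2)/6 = 66/6 = 11, a_3 = floor((8 + 3)/11) = 1.
  m_4 = 11*1 - 3 = 8, d_4 = (75 - 8^2)/11 = 11/11 = 1, a_4 = floor((8 + 8)/1) = 16.
  m_5 = 1*16 - 8 = 8, d_5 = (75 - 8^2)/1 = 11/1 = 11: (m_5, d_5) = (m_1, d_1) = (8, 11), so from here the quotients repeat a_1, ..., a_4; the period length is 4.
Hence the expansion of sqrt(75) is a_0 = 8 followed by the repeating block 1, 1, 1, 16 (period 4).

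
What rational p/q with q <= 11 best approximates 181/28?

Expand x = 181/28 as a continued fraction with the Euclidean algorithm:
  181 = 6*28 + 13, so a_0 = 6.
  28 = 2*13 + 2, so a_1 = 2.
  13 = 6*2 + 1, so a_2 = 6.
  2 = 2*1 + 0, so a_3 = 2.
so x = [6; 2, 6, 2].
Convergents (p_i = a_i*p_{i-1} + p_{i-2}, q_i = a_i*q_{i-1} + q_{i-2} with p_{-2}=0, p_{-1}=1, q_{-2}=1, q_{-1}=0), until the denominator exceeds 11:
  i=0: a_0=6, p_0 = 6*1 + 0 = 6, q_0 = 6*0 + 1 = 1.
  i=1: a_1=2, p_1 = 2*6 + 1 = 13, q_1 = 2*1 + 0 = 2.
  i=2: a_2=6, p_2 = 6*13 + 6 = 84, q_2 = 6*2 + 1 = 13.
q_2 = 13 > 11, so the last convergent with denominator <= 11 is p_1/q_1 = 13/2.
The closest fraction with denominator <= 11 is either p_1/q_1 or the intermediate fraction (k*p_1 + p_0)/(k*q_1 + q_0) with the largest k >= 1 whose denominator stays <= 11; these approach x as k grows, and every other convergent or intermediate fraction in range is farther away.
Largest k: floor((11 - q_0)/q_1) = floor((11 - 1)/2) = 5.
That gives (5*13 + 6)/(5*2 + 1) = 71/11.
Compare the errors: |x - 13/2| = |181*2 - 13*28|/(28*2) = 2/56, and |x - 71/11| = |181*11 - 71*28|/(28*11) = 3/308.
Cross-multiplying, 3*56 = 168 < 616 = 2*308, so 3/308 is smaller: the intermediate fraction 71/11 is closer to x than 13/2.

71/11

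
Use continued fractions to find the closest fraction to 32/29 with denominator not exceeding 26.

21/19

Expand x = 32/29 as a continued fraction with the Euclidean algorithm:
  32 = 1*29 + 3, so a_0 = 1.
  29 = 9*3 + 2, so a_1 = 9.
  3 = 1*2 + 1, so a_2 = 1.
  2 = 2*1 + 0, so a_3 = 2.
so x = [1; 9, 1, 2].
Convergents (p_i = a_i*p_{i-1} + p_{i-2}, q_i = a_i*q_{i-1} + q_{i-2} with p_{-2}=0, p_{-1}=1, q_{-2}=1, q_{-1}=0), until the denominator exceeds 26:
  i=0: a_0=1, p_0 = 1*1 + 0 = 1, q_0 = 1*0 + 1 = 1.
  i=1: a_1=9, p_1 = 9*1 + 1 = 10, q_1 = 9*1 + 0 = 9.
  i=2: a_2=1, p_2 = 1*10 + 1 = 11, q_2 = 1*9 + 1 = 10.
  i=3: a_3=2, p_3 = 2*11 + 10 = 32, q_3 = 2*10 + 9 = 29.
q_3 = 29 > 26, so the last convergent with denominator <= 26 is p_2/q_2 = 11/10.
The closest fraction with denominator <= 26 is either p_2/q_2 or the intermediate fraction (k*p_2 + p_1)/(k*q_2 + q_1) with the largest k >= 1 whose denominator stays <= 26; these approach x as k grows, and every other convergent or intermediate fraction in range is farther away.
Largest k: floor((26 - q_1)/q_2) = floor((26 - 9)/10) = 1.
That gives (1*11 + 10)/(1*10 + 9) = 21/19.
Compare the errors: |x - 11/10| = |32*10 - 11*29|/(29*10) = 1/290, and |x - 21/19| = |32*19 - 21*29|/(29*19) = 1/551.
Cross-multiplying, 1*290 = 290 < 551 = 1*551, so 1/551 is smaller: the intermediate fraction 21/19 is closer to x than 11/10.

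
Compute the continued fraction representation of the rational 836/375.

Run the Euclidean algorithm on 836 and 375; the successive quotients are the partial quotients a_0, a_1, ... (each step inverts the fractional part left over by the previous one):
  836 = 2*375 + 86, so a_0 = 2.
  375 = 4*86 + 31, so a_1 = 4.
  86 = 2*31 + 24, so a_2 = 2.
  31 = 1*24 + 7, so a_3 = 1.
  24 = 3*7 + 3, so a_4 = 3.
  7 = 2*3 + 1, so a_5 = 2.
  3 = 3*1 + 0, so a_6 = 3.
The remainder reaches 0 after 7 divisions, so the expansion has 7 partial quotients, read off in order.

[2; 4, 2, 1, 3, 2, 3]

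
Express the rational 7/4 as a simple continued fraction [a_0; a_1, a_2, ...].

Run the Euclidean algorithm on 7 and 4; the successive quotients are the partial quotients a_0, a_1, ... (each step inverts the fractional part left over by the previous one):
  7 = 1*4 + 3, so a_0 = 1.
  4 = 1*3 + 1, so a_1 = 1.
  3 = 3*1 + 0, so a_2 = 3.
The remainder reaches 0 after 3 divisions, so the expansion has 3 partial quotients, read off in order.

[1; 1, 3]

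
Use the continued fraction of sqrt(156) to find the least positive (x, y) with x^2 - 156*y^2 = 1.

(x, y) = (25, 2)

First expand sqrt(156) as a continued fraction. With x_i = (sqrt(156) + m_i)/d_i and (m_0, d_0) = (0, 1): a_0 = floor(sqrt(156)) = 12, since 12^2 = 144 <= 156 < 169 = 13^2.
Iterate m_{i+1} = d_i*a_i - m_i, d_{i+1} = (156 - m_{i+1}^2)/d_i, a_{i+1} = floor((a_0 + m_{i+1})/d_{i+1}):
  m_1 = 1*12 - 0 = 12, d_1 = (156 - 12^2)/1 = 12/1 = 12, a_1 = floor((12 + 12)/12) = 2.
  m_2 = 12*2 - 12 = 12, d_2 = (156 - 12^2)/12 = 12/12 = 1, a_2 = floor((12 + 12)/1) = 24.
  m_3 = 1*24 - 12 = 12, d_3 = (156 - 12^2)/1 = 12/1 = 12: (m_3, d_3) = (m_1, d_1) = (12, 12), so from here the quotients repeat a_1, a_2; the period length is 2.
So sqrt(156) = [12; (2, 24)] with period length k = 2.
k is even, so the fundamental solution of x^2 - 156y^2 = 1 is (p_{k-1}, q_{k-1}) = (p_1, q_1); compute convergents through index 1.
Convergents (p_i = a_i*p_{i-1} + p_{i-2}, q_i = a_i*q_{i-1} + q_{i-2} with p_{-2}=0, p_{-1}=1, q_{-2}=1, q_{-1}=0):
  i=0: a_0=12, p_0 = 12*1 + 0 = 12, q_0 = 12*0 + 1 = 1.
  i=1: a_1=2, p_1 = 2*12 + 1 = 25, q_1 = 2*1 + 0 = 2.
Check: 25^2 - 156*2^2 = 625 - 624 = 1, so (x, y) = (25, 2) solves the equation, and by the theorem it is the least positive solution.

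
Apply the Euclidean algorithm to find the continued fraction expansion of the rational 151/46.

[3; 3, 1, 1, 6]

Run the Euclidean algorithm on 151 and 46; the successive quotients are the partial quotients a_0, a_1, ... (each step inverts the fractional part left over by the previous one):
  151 = 3*46 + 13, so a_0 = 3.
  46 = 3*13 + 7, so a_1 = 3.
  13 = 1*7 + 6, so a_2 = 1.
  7 = 1*6 + 1, so a_3 = 1.
  6 = 6*1 + 0, so a_4 = 6.
The remainder reaches 0 after 5 divisions, so the expansion has 5 partial quotients, read off in order.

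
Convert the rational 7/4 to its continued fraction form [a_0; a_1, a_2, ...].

[1; 1, 3]

Run the Euclidean algorithm on 7 and 4; the successive quotients are the partial quotients a_0, a_1, ... (each step inverts the fractional part left over by the previous one):
  7 = 1*4 + 3, so a_0 = 1.
  4 = 1*3 + 1, so a_1 = 1.
  3 = 3*1 + 0, so a_2 = 3.
The remainder reaches 0 after 3 divisions, so the expansion has 3 partial quotients, read off in order.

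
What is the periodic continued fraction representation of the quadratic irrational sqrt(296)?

[17; (4, 1, 7, 1, 4, 34)]

Write x_i = (sqrt(296) + m_i)/d_i with (m_0, d_0) = (0, 1). a_0 = floor(sqrt(296)) = 17, since 17^2 = 289 <= 296 < 324 = 18^2.
Iterate m_{i+1} = d_i*a_i - m_i, d_{i+1} = (296 - m_{i+1}^2)/d_i, a_{i+1} = floor((a_0 + m_{i+1})/d_{i+1}):
  m_1 = 1*17 - 0 = 17, d_1 = (296 - 17^2)/1 = 7/1 = 7, a_1 = floor((17 + 17)/7) = 4.
  m_2 = 7*4 - 17 = 11, d_2 = (296 - 11^2)/7 = 175/7 = 25, a_2 = floor((17 + 11)/25) = 1.
  m_3 = 25*1 - 11 = 14, d_3 = (296 - 14^2)/25 = 100/25 = 4, a_3 = floor((17 + 14)/4) = 7.
  m_4 = 4*7 - 14 = 14, d_4 = (296 - 14^2)/4 = 100/4 = 25, a_4 = floor((17 + 14)/25) = 1.
  m_5 = 25*1 - 14 = 11, d_5 = (296 - 11^2)/25 = 175/25 = 7, a_5 = floor((17 + 11)/7) = 4.
  m_6 = 7*4 - 11 = 17, d_6 = (296 - 17^2)/7 = 7/7 = 1, a_6 = floor((17 + 17)/1) = 34.
  m_7 = 1*34 - 17 = 17, d_7 = (296 - 17^2)/1 = 7/1 = 7: (m_7, d_7) = (m_1, d_1) = (17, 7), so from here the quotients repeat a_1, ..., a_6; the period length is 6.
Hence the expansion of sqrt(296) is a_0 = 17 followed by the repeating block 4, 1, 7, 1, 4, 34 (period 6).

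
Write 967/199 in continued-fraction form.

Run the Euclidean algorithm on 967 and 199; the successive quotients are the partial quotients a_0, a_1, ... (each step inverts the fractional part left over by the previous one):
  967 = 4*199 + 171, so a_0 = 4.
  199 = 1*171 + 28, so a_1 = 1.
  171 = 6*28 + 3, so a_2 = 6.
  28 = 9*3 + 1, so a_3 = 9.
  3 = 3*1 + 0, so a_4 = 3.
The remainder reaches 0 after 5 divisions, so the expansion has 5 partial quotients, read off in order.

[4; 1, 6, 9, 3]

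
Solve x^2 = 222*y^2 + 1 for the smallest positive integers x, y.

(x, y) = (149, 10)

First expand sqrt(222) as a continued fraction. With x_i = (sqrt(222) + m_i)/d_i and (m_0, d_0) = (0, 1): a_0 = floor(sqrt(222)) = 14, since 14^2 = 196 <= 222 < 225 = 15^2.
Iterate m_{i+1} = d_i*a_i - m_i, d_{i+1} = (222 - m_{i+1}^2)/d_i, a_{i+1} = floor((a_0 + m_{i+1})/d_{i+1}):
  m_1 = 1*14 - 0 = 14, d_1 = (222 - 14^2)/1 = 26/1 = 26, a_1 = floor((14 + 14)/26) = 1.
  m_2 = 26*1 - 14 = 12, d_2 = (222 - 12^2)/26 = 78/26 = 3, a_2 = floor((14 + 12)/3) = 8.
  m_3 = 3*8 - 12 = 12, d_3 = (222 - 12^2)/3 = 78/3 = 26, a_3 = floor((14 + 12)/26) = 1.
  m_4 = 26*1 - 12 = 14, d_4 = (222 - 14^2)/26 = 26/26 = 1, a_4 = floor((14 + 14)/1) = 28.
  m_5 = 1*28 - 14 = 14, d_5 = (222 - 14^2)/1 = 26/1 = 26: (m_5, d_5) = (m_1, d_1) = (14, 26), so from here the quotients repeat a_1, ..., a_4; the period length is 4.
So sqrt(222) = [14; (1, 8, 1, 28)] with period length k = 4.
k is even, so the fundamental solution of x^2 - 222y^2 = 1 is (p_{k-1}, q_{k-1}) = (p_3, q_3); compute convergents through index 3.
Convergents (p_i = a_i*p_{i-1} + p_{i-2}, q_i = a_i*q_{i-1} + q_{i-2} with p_{-2}=0, p_{-1}=1, q_{-2}=1, q_{-1}=0):
  i=0: a_0=14, p_0 = 14*1 + 0 = 14, q_0 = 14*0 + 1 = 1.
  i=1: a_1=1, p_1 = 1*14 + 1 = 15, q_1 = 1*1 + 0 = 1.
  i=2: a_2=8, p_2 = 8*15 + 14 = 134, q_2 = 8*1 + 1 = 9.
  i=3: a_3=1, p_3 = 1*134 + 15 = 149, q_3 = 1*9 + 1 = 10.
Check: 149^2 - 222*10^2 = 22201 - 22200 = 1, so (x, y) = (149, 10) solves the equation, and by the theorem it is the least positive solution.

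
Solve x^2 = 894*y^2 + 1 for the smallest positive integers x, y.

(x, y) = (299, 10)

First expand sqrt(894) as a continued fraction. With x_i = (sqrt(894) + m_i)/d_i and (m_0, d_0) = (0, 1): a_0 = floor(sqrt(894)) = 29, since 29^2 = 841 <= 894 < 900 = 30^2.
Iterate m_{i+1} = d_i*a_i - m_i, d_{i+1} = (894 - m_{i+1}^2)/d_i, a_{i+1} = floor((a_0 + m_{i+1})/d_{i+1}):
  m_1 = 1*29 - 0 = 29, d_1 = (894 - 29^2)/1 = 53/1 = 53, a_1 = floor((29 + 29)/53) = 1.
  m_2 = 53*1 - 29 = 24, d_2 = (894 - 24^2)/53 = 318/53 = 6, a_2 = floor((29 + 24)/6) = 8.
  m_3 = 6*8 - 24 = 24, d_3 = (894 - 24^2)/6 = 318/6 = 53, a_3 = floor((29 + 24)/53) = 1.
  m_4 = 53*1 - 24 = 29, d_4 = (894 - 29^2)/53 = 53/53 = 1, a_4 = floor((29 + 29)/1) = 58.
  m_5 = 1*58 - 29 = 29, d_5 = (894 - 29^2)/1 = 53/1 = 53: (m_5, d_5) = (m_1, d_1) = (29, 53), so from here the quotients repeat a_1, ..., a_4; the period length is 4.
So sqrt(894) = [29; (1, 8, 1, 58)] with period length k = 4.
k is even, so the fundamental solution of x^2 - 894y^2 = 1 is (p_{k-1}, q_{k-1}) = (p_3, q_3); compute convergents through index 3.
Convergents (p_i = a_i*p_{i-1} + p_{i-2}, q_i = a_i*q_{i-1} + q_{i-2} with p_{-2}=0, p_{-1}=1, q_{-2}=1, q_{-1}=0):
  i=0: a_0=29, p_0 = 29*1 + 0 = 29, q_0 = 29*0 + 1 = 1.
  i=1: a_1=1, p_1 = 1*29 + 1 = 30, q_1 = 1*1 + 0 = 1.
  i=2: a_2=8, p_2 = 8*30 + 29 = 269, q_2 = 8*1 + 1 = 9.
  i=3: a_3=1, p_3 = 1*269 + 30 = 299, q_3 = 1*9 + 1 = 10.
Check: 299^2 - 894*10^2 = 89401 - 89400 = 1, so (x, y) = (299, 10) solves the equation, and by the theorem it is the least positive solution.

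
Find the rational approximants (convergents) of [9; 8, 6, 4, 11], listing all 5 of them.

Using the convergent recurrence p_i = a_i*p_{i-1} + p_{i-2}, q_i = a_i*q_{i-1} + q_{i-2} with p_{-2}=0, p_{-1}=1, q_{-2}=1, q_{-1}=0:
  i=0: a_0=9, p_0 = 9*1 + 0 = 9, q_0 = 9*0 + 1 = 1.
  i=1: a_1=8, p_1 = 8*9 + 1 = 73, q_1 = 8*1 + 0 = 8.
  i=2: a_2=6, p_2 = 6*73 + 9 = 447, q_2 = 6*8 + 1 = 49.
  i=3: a_3=4, p_3 = 4*447 + 73 = 1861, q_3 = 4*49 + 8 = 204.
  i=4: a_4=11, p_4 = 11*1861 + 447 = 20918, q_4 = 11*204 + 49 = 2293.

9/1, 73/8, 447/49, 1861/204, 20918/2293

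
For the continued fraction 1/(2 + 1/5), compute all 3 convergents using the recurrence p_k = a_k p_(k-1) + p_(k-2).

0/1, 1/2, 5/11

Using the convergent recurrence p_i = a_i*p_{i-1} + p_{i-2}, q_i = a_i*q_{i-1} + q_{i-2} with p_{-2}=0, p_{-1}=1, q_{-2}=1, q_{-1}=0:
  i=0: a_0=0, p_0 = 0*1 + 0 = 0, q_0 = 0*0 + 1 = 1.
  i=1: a_1=2, p_1 = 2*0 + 1 = 1, q_1 = 2*1 + 0 = 2.
  i=2: a_2=5, p_2 = 5*1 + 0 = 5, q_2 = 5*2 + 1 = 11.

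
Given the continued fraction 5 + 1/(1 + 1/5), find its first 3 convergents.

5/1, 6/1, 35/6

Using the convergent recurrence p_i = a_i*p_{i-1} + p_{i-2}, q_i = a_i*q_{i-1} + q_{i-2} with p_{-2}=0, p_{-1}=1, q_{-2}=1, q_{-1}=0:
  i=0: a_0=5, p_0 = 5*1 + 0 = 5, q_0 = 5*0 + 1 = 1.
  i=1: a_1=1, p_1 = 1*5 + 1 = 6, q_1 = 1*1 + 0 = 1.
  i=2: a_2=5, p_2 = 5*6 + 5 = 35, q_2 = 5*1 + 1 = 6.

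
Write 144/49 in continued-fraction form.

Run the Euclidean algorithm on 144 and 49; the successive quotients are the partial quotients a_0, a_1, ... (each step inverts the fractional part left over by the previous one):
  144 = 2*49 + 46, so a_0 = 2.
  49 = 1*46 + 3, so a_1 = 1.
  46 = 15*3 + 1, so a_2 = 15.
  3 = 3*1 + 0, so a_3 = 3.
The remainder reaches 0 after 4 divisions, so the expansion has 4 partial quotients, read off in order.

[2; 1, 15, 3]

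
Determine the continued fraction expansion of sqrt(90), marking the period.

Write x_i = (sqrt(90) + m_i)/d_i with (m_0, d_0) = (0, 1). a_0 = floor(sqrt(90)) = 9, since 9^2 = 81 <= 90 < 100 = 10^2.
Iterate m_{i+1} = d_i*a_i - m_i, d_{i+1} = (90 - m_{i+1}^2)/d_i, a_{i+1} = floor((a_0 + m_{i+1})/d_{i+1}):
  m_1 = 1*9 - 0 = 9, d_1 = (90 - 9^2)/1 = 9/1 = 9, a_1 = floor((9 + 9)/9) = 2.
  m_2 = 9*2 - 9 = 9, d_2 = (90 - 9^2)/9 = 9/9 = 1, a_2 = floor((9 + 9)/1) = 18.
  m_3 = 1*18 - 9 = 9, d_3 = (90 - 9^2)/1 = 9/1 = 9: (m_3, d_3) = (m_1, d_1) = (9, 9), so from here the quotients repeat a_1, a_2; the period length is 2.
Hence the expansion of sqrt(90) is a_0 = 9 followed by the repeating block 2, 18 (period 2).

[9; (2, 18)]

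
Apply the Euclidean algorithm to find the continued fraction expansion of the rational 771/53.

[14; 1, 1, 4, 1, 4]

Run the Euclidean algorithm on 771 and 53; the successive quotients are the partial quotients a_0, a_1, ... (each step inverts the fractional part left over by the previous one):
  771 = 14*53 + 29, so a_0 = 14.
  53 = 1*29 + 24, so a_1 = 1.
  29 = 1*24 + 5, so a_2 = 1.
  24 = 4*5 + 4, so a_3 = 4.
  5 = 1*4 + 1, so a_4 = 1.
  4 = 4*1 + 0, so a_5 = 4.
The remainder reaches 0 after 6 divisions, so the expansion has 6 partial quotients, read off in order.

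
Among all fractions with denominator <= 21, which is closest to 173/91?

Expand x = 173/91 as a continued fraction with the Euclidean algorithm:
  173 = 1*91 + 82, so a_0 = 1.
  91 = 1*82 + 9, so a_1 = 1.
  82 = 9*9 + 1, so a_2 = 9.
  9 = 9*1 + 0, so a_3 = 9.
so x = [1; 1, 9, 9].
Convergents (p_i = a_i*p_{i-1} + p_{i-2}, q_i = a_i*q_{i-1} + q_{i-2} with p_{-2}=0, p_{-1}=1, q_{-2}=1, q_{-1}=0), until the denominator exceeds 21:
  i=0: a_0=1, p_0 = 1*1 + 0 = 1, q_0 = 1*0 + 1 = 1.
  i=1: a_1=1, p_1 = 1*1 + 1 = 2, q_1 = 1*1 + 0 = 1.
  i=2: a_2=9, p_2 = 9*2 + 1 = 19, q_2 = 9*1 + 1 = 10.
  i=3: a_3=9, p_3 = 9*19 + 2 = 173, q_3 = 9*10 + 1 = 91.
q_3 = 91 > 21, so the last convergent with denominator <= 21 is p_2/q_2 = 19/10.
The closest fraction with denominator <= 21 is either p_2/q_2 or the intermediate fraction (k*p_2 + p_1)/(k*q_2 + q_1) with the largest k >= 1 whose denominator stays <= 21; these approach x as k grows, and every other convergent or intermediate fraction in range is farther away.
Largest k: floor((21 - q_1)/q_2) = floor((21 - 1)/10) = 2.
That gives (2*19 + 2)/(2*10 + 1) = 40/21.
Compare the errors: |x - 19/10| = |173*10 - 19*91|/(91*10) = 1/910, and |x - 40/21| = |173*21 - 40*91|/(91*21) = 7/1911.
Cross-multiplying, 1*1911 = 1911 < 6370 = 7*910, so 1/910 is smaller: the convergent 19/10 is closer to x than 40/21.

19/10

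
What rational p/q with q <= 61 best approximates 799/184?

165/38

Expand x = 799/184 as a continued fraction with the Euclidean algorithm:
  799 = 4*184 + 63, so a_0 = 4.
  184 = 2*63 + 58, so a_1 = 2.
  63 = 1*58 + 5, so a_2 = 1.
  58 = 11*5 + 3, so a_3 = 11.
  5 = 1*3 + 2, so a_4 = 1.
  3 = 1*2 + 1, so a_5 = 1.
  2 = 2*1 + 0, so a_6 = 2.
so x = [4; 2, 1, 11, 1, 1, 2].
Convergents (p_i = a_i*p_{i-1} + p_{i-2}, q_i = a_i*q_{i-1} + q_{i-2} with p_{-2}=0, p_{-1}=1, q_{-2}=1, q_{-1}=0), until the denominator exceeds 61:
  i=0: a_0=4, p_0 = 4*1 + 0 = 4, q_0 = 4*0 + 1 = 1.
  i=1: a_1=2, p_1 = 2*4 + 1 = 9, q_1 = 2*1 + 0 = 2.
  i=2: a_2=1, p_2 = 1*9 + 4 = 13, q_2 = 1*2 + 1 = 3.
  i=3: a_3=11, p_3 = 11*13 + 9 = 152, q_3 = 11*3 + 2 = 35.
  i=4: a_4=1, p_4 = 1*152 + 13 = 165, q_4 = 1*35 + 3 = 38.
  i=5: a_5=1, p_5 = 1*165 + 152 = 317, q_5 = 1*38 + 35 = 73.
q_5 = 73 > 61, so the last convergent with denominator <= 61 is p_4/q_4 = 165/38.
The closest fraction with denominator <= 61 is either p_4/q_4 or the intermediate fraction (k*p_4 + p_3)/(k*q_4 + q_3) with the largest k >= 1 whose denominator stays <= 61; these approach x as k grows, and every other convergent or intermediate fraction in range is farther away.
Largest k: floor((61 - q_3)/q_4) = floor((61 - 35)/38) = 0.
Since k = 0, no intermediate fraction beyond p_4/q_4 has denominator <= 61, so the convergent 165/38 is the closest (its error is |799*38 - 165*184|/(184*38) = 2/6992).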